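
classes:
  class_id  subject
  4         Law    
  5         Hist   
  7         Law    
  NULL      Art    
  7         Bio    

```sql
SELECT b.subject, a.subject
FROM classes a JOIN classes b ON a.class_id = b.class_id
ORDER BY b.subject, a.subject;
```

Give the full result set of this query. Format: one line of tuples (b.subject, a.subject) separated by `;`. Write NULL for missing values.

(Bio, Bio); (Bio, Law); (Hist, Hist); (Law, Bio); (Law, Law); (Law, Law)

INNER JOIN keeps only pairs where the ON condition holds.
Matching on a.class_id = b.class_id. A NULL in a compared column never satisfies the condition.
Matched pairs: 6.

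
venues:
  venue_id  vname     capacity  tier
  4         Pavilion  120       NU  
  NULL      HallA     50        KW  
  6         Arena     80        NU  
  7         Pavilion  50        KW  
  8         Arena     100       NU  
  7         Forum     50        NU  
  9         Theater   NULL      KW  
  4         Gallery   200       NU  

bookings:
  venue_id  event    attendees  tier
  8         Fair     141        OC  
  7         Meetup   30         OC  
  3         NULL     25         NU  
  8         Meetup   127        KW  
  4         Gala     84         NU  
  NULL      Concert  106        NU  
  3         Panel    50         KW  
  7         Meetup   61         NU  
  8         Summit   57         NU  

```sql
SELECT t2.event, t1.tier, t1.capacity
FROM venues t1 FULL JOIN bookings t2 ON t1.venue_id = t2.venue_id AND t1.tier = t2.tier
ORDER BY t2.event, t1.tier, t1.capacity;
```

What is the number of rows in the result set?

FULL OUTER JOIN keeps every row from both sides; unmatched rows get NULL for the other side's columns.
Matching on t1.venue_id = t2.venue_id AND t1.tier = t2.tier. A NULL in a compared column never satisfies the condition.
- t1 (venue_id=4, tier=NU) pairs with 1 row(s) of t2.
- t1 (venue_id=NULL, tier=KW) has no partner → padded with NULL.
- t1 (venue_id=6, tier=NU) has no partner → padded with NULL.
- t1 (venue_id=7, tier=KW) has no partner → padded with NULL.
- t1 (venue_id=8, tier=NU) pairs with 1 row(s) of t2.
- t1 (venue_id=7, tier=NU) pairs with 1 row(s) of t2.
- t1 (venue_id=9, tier=KW) has no partner → padded with NULL.
- t1 (venue_id=4, tier=NU) pairs with 1 row(s) of t2.
- 6 t2 row(s) had no t1 match → kept, t1 columns NULL.
Total: 4 matched + 10 padded = 14 rows.

14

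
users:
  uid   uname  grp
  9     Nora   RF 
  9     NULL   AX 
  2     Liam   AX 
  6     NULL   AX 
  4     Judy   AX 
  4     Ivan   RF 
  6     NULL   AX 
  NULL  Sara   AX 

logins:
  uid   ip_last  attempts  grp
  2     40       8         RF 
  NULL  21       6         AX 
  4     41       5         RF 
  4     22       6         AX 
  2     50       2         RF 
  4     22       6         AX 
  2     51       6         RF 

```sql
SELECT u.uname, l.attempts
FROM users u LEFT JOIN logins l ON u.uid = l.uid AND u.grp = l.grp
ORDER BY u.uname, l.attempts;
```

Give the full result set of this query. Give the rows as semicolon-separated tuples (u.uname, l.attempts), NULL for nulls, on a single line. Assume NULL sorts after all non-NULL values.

(Ivan, 5); (Judy, 6); (Judy, 6); (Liam, NULL); (Nora, NULL); (Sara, NULL); (NULL, NULL); (NULL, NULL); (NULL, NULL)

LEFT JOIN keeps every row from `users`; unmatched rows get NULL for `logins`'s columns.
Matching on u.uid = l.uid AND u.grp = l.grp. A NULL in a compared column never satisfies the condition.
- u (uid=9, grp=RF) has no partner → padded with NULL.
- u (uid=9, grp=AX) has no partner → padded with NULL.
- u (uid=2, grp=AX) has no partner → padded with NULL.
- u (uid=6, grp=AX) has no partner → padded with NULL.
- u (uid=4, grp=AX) pairs with 2 row(s) of l.
- u (uid=4, grp=RF) pairs with 1 row(s) of l.
- u (uid=6, grp=AX) has no partner → padded with NULL.
- u (uid=NULL, grp=AX) has no partner → padded with NULL.
After projecting and ordering:
u.uname | l.attempts
Ivan | 5
Judy | 6
Judy | 6
Liam | NULL
Nora | NULL
Sara | NULL
NULL | NULL
NULL | NULL
NULL | NULL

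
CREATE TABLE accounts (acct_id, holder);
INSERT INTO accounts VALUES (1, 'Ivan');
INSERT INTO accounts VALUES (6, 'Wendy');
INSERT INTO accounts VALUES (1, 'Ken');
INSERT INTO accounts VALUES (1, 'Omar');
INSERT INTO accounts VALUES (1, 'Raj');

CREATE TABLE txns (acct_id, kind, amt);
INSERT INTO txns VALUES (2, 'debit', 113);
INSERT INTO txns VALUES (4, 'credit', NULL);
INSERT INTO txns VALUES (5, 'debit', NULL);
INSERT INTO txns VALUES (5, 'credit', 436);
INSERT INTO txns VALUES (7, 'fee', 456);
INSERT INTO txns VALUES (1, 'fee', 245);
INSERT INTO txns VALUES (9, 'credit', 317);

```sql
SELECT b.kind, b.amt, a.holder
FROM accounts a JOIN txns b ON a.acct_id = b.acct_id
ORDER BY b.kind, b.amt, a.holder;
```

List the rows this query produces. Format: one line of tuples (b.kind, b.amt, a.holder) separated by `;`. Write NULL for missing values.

(fee, 245, Ivan); (fee, 245, Ken); (fee, 245, Omar); (fee, 245, Raj)

INNER JOIN keeps only pairs where the ON condition holds.
Matching on a.acct_id = b.acct_id.
- a (acct_id=1) pairs with 1 row(s) of b.
- a (acct_id=6) has no partner → excluded.
- a (acct_id=1) pairs with 1 row(s) of b.
- a (acct_id=1) pairs with 1 row(s) of b.
- a (acct_id=1) pairs with 1 row(s) of b.
After projecting and ordering:
b.kind | b.amt | a.holder
fee | 245 | Ivan
fee | 245 | Ken
fee | 245 | Omar
fee | 245 | Raj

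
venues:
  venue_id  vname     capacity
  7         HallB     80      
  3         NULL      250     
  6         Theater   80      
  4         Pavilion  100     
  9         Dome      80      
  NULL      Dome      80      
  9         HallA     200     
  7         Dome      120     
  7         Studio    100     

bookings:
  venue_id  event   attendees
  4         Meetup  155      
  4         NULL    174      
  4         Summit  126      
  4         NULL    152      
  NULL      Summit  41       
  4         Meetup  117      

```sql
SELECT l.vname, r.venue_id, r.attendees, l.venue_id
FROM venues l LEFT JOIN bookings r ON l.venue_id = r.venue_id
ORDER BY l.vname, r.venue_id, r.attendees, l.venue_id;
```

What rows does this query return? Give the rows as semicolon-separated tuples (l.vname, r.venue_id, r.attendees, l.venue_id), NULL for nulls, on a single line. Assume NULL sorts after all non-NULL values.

LEFT JOIN keeps every row from `venues`; unmatched rows get NULL for `bookings`'s columns.
Matching on l.venue_id = r.venue_id. A NULL in a compared column never satisfies the condition.
- l[0] venue_id=7 → no match; kept with NULLs on the r side.
- l[1] venue_id=3 → no match; kept with NULLs on the r side.
- l[2] venue_id=6 → no match; kept with NULLs on the r side.
- l[3] venue_id=4 → 5 match(es) in r → 5 row(s).
- l[4] venue_id=9 → no match; kept with NULLs on the r side.
- l[5] venue_id=NULL → no match; kept with NULLs on the r side.
- l[6] venue_id=9 → no match; kept with NULLs on the r side.
- l[7] venue_id=7 → no match; kept with NULLs on the r side.
- l[8] venue_id=7 → no match; kept with NULLs on the r side.

(Dome, NULL, NULL, 7); (Dome, NULL, NULL, 9); (Dome, NULL, NULL, NULL); (HallA, NULL, NULL, 9); (HallB, NULL, NULL, 7); (Pavilion, 4, 117, 4); (Pavilion, 4, 126, 4); (Pavilion, 4, 152, 4); (Pavilion, 4, 155, 4); (Pavilion, 4, 174, 4); (Studio, NULL, NULL, 7); (Theater, NULL, NULL, 6); (NULL, NULL, NULL, 3)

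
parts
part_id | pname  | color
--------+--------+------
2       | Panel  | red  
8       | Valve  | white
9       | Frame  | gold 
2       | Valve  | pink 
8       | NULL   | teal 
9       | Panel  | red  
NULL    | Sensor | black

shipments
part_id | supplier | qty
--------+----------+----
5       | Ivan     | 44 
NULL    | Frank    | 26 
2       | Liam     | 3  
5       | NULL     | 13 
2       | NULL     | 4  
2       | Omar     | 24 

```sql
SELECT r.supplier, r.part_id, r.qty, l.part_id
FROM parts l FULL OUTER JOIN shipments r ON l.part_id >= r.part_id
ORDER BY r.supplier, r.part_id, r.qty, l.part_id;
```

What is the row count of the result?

28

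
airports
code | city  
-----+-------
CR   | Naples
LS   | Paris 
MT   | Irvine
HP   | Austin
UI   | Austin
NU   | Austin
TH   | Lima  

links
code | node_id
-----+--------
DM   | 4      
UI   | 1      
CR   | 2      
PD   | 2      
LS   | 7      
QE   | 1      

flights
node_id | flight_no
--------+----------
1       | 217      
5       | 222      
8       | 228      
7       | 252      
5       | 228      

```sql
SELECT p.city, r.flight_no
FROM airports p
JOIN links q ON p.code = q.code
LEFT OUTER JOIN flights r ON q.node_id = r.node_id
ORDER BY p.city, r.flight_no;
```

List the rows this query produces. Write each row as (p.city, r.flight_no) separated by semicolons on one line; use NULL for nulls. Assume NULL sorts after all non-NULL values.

(Austin, 217); (Naples, NULL); (Paris, 252)

Joins associate left-to-right: airports INNER JOIN links on code gives 3 intermediate row(s).
Then LEFT JOIN `flights r` on node_id: each of those 3 rows is kept; rows whose q.node_id has no match in r get NULL for r's columns.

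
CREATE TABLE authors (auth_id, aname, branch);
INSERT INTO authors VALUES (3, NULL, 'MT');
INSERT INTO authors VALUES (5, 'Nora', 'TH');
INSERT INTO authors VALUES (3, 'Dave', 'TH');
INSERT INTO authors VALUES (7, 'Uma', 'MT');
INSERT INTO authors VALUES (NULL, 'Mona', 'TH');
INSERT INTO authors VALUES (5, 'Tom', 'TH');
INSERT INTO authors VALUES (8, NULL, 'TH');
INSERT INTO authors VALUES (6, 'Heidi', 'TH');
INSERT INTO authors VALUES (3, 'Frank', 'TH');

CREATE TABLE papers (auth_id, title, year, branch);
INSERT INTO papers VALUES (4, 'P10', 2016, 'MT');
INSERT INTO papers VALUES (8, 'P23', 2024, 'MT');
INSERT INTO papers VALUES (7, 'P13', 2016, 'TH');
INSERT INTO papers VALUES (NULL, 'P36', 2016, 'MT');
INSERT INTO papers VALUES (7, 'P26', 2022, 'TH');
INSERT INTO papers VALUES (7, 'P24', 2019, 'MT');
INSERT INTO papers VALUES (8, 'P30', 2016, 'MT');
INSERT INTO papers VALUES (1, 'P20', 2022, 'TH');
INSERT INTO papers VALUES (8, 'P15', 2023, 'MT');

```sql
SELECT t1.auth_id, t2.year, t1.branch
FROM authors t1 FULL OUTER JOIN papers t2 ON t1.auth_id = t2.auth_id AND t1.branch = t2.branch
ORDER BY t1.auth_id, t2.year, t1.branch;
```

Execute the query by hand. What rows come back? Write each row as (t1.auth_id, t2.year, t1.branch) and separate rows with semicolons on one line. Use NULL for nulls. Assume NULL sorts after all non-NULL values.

FULL OUTER JOIN keeps every row from both sides; unmatched rows get NULL for the other side's columns.
Matching on t1.auth_id = t2.auth_id AND t1.branch = t2.branch. A NULL in a compared column never satisfies the condition.
- auth_id=3, branch=MT: no t2 row matches, row kept with t2 columns NULL.
- auth_id=5, branch=TH: no t2 row matches, row kept with t2 columns NULL.
- auth_id=3, branch=TH: no t2 row matches, row kept with t2 columns NULL.
- auth_id=7, branch=MT: 1 matching t2 row(s), so 1 row(s) emitted.
- auth_id=NULL, branch=TH: no t2 row matches, row kept with t2 columns NULL.
- auth_id=5, branch=TH: no t2 row matches, row kept with t2 columns NULL.
- auth_id=8, branch=TH: no t2 row matches, row kept with t2 columns NULL.
- auth_id=6, branch=TH: no t2 row matches, row kept with t2 columns NULL.
- auth_id=3, branch=TH: no t2 row matches, row kept with t2 columns NULL.
- 8 t2 row(s) had no t1 match → kept, t1 columns NULL.

(3, NULL, MT); (3, NULL, TH); (3, NULL, TH); (5, NULL, TH); (5, NULL, TH); (6, NULL, TH); (7, 2019, MT); (8, NULL, TH); (NULL, 2016, NULL); (NULL, 2016, NULL); (NULL, 2016, NULL); (NULL, 2016, NULL); (NULL, 2022, NULL); (NULL, 2022, NULL); (NULL, 2023, NULL); (NULL, 2024, NULL); (NULL, NULL, TH)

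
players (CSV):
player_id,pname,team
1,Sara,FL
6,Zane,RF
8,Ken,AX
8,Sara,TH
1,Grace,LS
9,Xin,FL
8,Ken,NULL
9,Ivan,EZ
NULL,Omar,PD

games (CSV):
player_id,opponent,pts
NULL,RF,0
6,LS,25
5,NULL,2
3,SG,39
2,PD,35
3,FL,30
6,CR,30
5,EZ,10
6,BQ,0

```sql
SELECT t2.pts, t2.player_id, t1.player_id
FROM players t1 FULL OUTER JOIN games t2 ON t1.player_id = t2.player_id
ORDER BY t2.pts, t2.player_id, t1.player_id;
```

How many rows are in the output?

FULL OUTER JOIN keeps every row from both sides; unmatched rows get NULL for the other side's columns.
Matching on t1.player_id = t2.player_id. A NULL in a compared column never satisfies the condition.
- t1 (player_id=1) has no partner → padded with NULL.
- t1 (player_id=6) pairs with 3 row(s) of t2.
- t1 (player_id=8) has no partner → padded with NULL.
- t1 (player_id=8) has no partner → padded with NULL.
- t1 (player_id=1) has no partner → padded with NULL.
- t1 (player_id=9) has no partner → padded with NULL.
- t1 (player_id=8) has no partner → padded with NULL.
- t1 (player_id=9) has no partner → padded with NULL.
- t1 (player_id=NULL) has no partner → padded with NULL.
- 6 t2 row(s) had no t1 match → kept, t1 columns NULL.
Total: 3 matched + 14 padded = 17 rows.

17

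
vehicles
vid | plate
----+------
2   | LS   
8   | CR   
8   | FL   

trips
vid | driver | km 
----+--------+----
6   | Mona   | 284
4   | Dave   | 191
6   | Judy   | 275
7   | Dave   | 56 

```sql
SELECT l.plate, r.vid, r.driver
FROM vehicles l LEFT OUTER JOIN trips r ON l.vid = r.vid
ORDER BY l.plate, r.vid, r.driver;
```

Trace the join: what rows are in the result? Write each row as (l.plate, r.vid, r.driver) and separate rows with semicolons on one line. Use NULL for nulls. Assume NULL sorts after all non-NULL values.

(CR, NULL, NULL); (FL, NULL, NULL); (LS, NULL, NULL)

LEFT JOIN keeps every row from `vehicles`; unmatched rows get NULL for `trips`'s columns.
Matching on l.vid = r.vid.
- l (vid=2) has no partner → padded with NULL.
- l (vid=8) has no partner → padded with NULL.
- l (vid=8) has no partner → padded with NULL.
After projecting and ordering:
l.plate | r.vid | r.driver
CR | NULL | NULL
FL | NULL | NULL
LS | NULL | NULL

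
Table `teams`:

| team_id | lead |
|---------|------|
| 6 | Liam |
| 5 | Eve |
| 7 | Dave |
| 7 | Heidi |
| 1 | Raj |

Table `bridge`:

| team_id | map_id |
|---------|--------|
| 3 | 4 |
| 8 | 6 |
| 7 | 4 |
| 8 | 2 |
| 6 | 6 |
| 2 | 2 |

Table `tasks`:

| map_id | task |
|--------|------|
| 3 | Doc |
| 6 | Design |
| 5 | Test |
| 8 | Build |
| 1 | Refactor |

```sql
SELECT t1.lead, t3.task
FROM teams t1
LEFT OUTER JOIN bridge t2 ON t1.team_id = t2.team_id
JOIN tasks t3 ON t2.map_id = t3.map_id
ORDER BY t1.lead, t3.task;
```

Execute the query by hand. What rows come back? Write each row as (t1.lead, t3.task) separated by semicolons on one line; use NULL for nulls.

Step 1 — t1 LEFT JOIN t2 on team_id → 5 row(s).
Then INNER JOIN `tasks t3` on map_id: keep only rows whose t2.map_id appears in t3.

(Liam, Design)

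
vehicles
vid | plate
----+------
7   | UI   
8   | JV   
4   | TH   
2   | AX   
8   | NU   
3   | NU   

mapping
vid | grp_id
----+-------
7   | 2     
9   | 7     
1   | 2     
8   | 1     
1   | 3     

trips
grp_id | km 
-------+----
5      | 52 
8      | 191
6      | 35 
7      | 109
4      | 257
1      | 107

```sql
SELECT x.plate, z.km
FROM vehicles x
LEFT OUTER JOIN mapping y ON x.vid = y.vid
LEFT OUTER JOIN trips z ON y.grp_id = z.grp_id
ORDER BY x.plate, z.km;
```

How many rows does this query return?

Joins associate left-to-right: vehicles LEFT JOIN mapping on vid gives 6 intermediate row(s).
Then LEFT JOIN `trips z` on grp_id: each of those 6 rows is kept; rows whose y.grp_id has no match in z get NULL for z's columns.
Result: 6 row(s).

6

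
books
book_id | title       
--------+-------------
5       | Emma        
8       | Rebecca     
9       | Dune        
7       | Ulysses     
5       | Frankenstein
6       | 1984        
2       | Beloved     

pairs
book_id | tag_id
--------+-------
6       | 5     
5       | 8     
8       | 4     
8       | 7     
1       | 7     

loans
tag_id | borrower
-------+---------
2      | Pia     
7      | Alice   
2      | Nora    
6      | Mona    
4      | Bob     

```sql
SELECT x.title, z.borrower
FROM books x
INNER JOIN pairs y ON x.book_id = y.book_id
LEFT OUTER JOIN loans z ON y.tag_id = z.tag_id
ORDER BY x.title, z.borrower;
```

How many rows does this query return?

Joins associate left-to-right: books INNER JOIN pairs on book_id gives 5 intermediate row(s).
Then LEFT JOIN `loans z` on tag_id: each of those 5 rows is kept; rows whose y.tag_id has no match in z get NULL for z's columns.
Result: 5 row(s).

5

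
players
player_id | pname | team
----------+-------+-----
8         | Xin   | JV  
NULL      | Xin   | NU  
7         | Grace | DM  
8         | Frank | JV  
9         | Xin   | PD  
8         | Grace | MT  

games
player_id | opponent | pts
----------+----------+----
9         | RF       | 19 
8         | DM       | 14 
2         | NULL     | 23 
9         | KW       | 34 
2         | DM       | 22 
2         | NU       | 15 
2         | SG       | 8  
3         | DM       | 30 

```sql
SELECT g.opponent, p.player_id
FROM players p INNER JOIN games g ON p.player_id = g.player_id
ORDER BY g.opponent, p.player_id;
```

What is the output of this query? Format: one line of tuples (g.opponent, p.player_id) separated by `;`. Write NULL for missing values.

INNER JOIN keeps only pairs where the ON condition holds.
Matching on p.player_id = g.player_id. A NULL in a compared column never satisfies the condition.
- p[0] player_id=8 → 1 match(es) in g → 1 row(s).
- p[1] player_id=NULL → no match; dropped.
- p[2] player_id=7 → no match; dropped.
- p[3] player_id=8 → 1 match(es) in g → 1 row(s).
- p[4] player_id=9 → 2 match(es) in g → 2 row(s).
- p[5] player_id=8 → 1 match(es) in g → 1 row(s).
After projecting and ordering:
g.opponent | p.player_id
DM | 8
DM | 8
DM | 8
KW | 9
RF | 9

(DM, 8); (DM, 8); (DM, 8); (KW, 9); (RF, 9)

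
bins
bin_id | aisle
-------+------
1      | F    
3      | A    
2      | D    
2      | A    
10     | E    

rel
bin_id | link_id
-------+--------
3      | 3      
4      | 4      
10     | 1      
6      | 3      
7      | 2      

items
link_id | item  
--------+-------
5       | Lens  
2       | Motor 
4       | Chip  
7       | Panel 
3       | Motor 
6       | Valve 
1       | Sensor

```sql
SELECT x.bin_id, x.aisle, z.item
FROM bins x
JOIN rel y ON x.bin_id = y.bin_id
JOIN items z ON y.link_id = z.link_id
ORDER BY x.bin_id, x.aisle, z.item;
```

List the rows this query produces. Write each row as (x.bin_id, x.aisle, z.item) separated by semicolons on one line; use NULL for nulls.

Evaluate left to right. First `bins x INNER JOIN rel y` on bin_id: 2 row(s).
Then INNER JOIN `items z` on link_id: keep only rows whose y.link_id appears in z.

(3, A, Motor); (10, E, Sensor)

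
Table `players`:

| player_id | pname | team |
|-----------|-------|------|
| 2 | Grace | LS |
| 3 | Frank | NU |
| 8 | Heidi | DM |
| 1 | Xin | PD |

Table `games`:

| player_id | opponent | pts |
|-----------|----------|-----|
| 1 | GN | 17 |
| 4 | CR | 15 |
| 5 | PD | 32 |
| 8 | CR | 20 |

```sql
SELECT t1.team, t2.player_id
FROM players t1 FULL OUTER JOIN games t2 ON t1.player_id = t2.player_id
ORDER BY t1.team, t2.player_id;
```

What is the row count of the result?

FULL OUTER JOIN keeps every row from both sides; unmatched rows get NULL for the other side's columns.
Matching on t1.player_id = t2.player_id.
Matched pairs: 2; unmatched t1 rows kept: 2; unmatched t2 rows kept: 2.
Total: 2 matched + 4 padded = 6 rows.

6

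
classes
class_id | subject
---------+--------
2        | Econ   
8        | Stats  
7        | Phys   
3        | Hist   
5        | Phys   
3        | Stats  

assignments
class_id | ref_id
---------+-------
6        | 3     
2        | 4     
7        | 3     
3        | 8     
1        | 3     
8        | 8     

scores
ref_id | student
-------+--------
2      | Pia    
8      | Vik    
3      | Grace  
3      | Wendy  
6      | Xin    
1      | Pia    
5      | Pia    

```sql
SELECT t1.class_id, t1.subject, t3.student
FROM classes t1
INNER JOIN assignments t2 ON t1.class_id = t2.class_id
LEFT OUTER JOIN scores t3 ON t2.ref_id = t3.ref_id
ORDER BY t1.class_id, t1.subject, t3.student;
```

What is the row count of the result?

Joins associate left-to-right: classes INNER JOIN assignments on class_id gives 5 intermediate row(s).
Then LEFT JOIN `scores t3` on ref_id: each of those 5 rows is kept; rows whose t2.ref_id has no match in t3 get NULL for t3's columns.
Result: 6 row(s).

6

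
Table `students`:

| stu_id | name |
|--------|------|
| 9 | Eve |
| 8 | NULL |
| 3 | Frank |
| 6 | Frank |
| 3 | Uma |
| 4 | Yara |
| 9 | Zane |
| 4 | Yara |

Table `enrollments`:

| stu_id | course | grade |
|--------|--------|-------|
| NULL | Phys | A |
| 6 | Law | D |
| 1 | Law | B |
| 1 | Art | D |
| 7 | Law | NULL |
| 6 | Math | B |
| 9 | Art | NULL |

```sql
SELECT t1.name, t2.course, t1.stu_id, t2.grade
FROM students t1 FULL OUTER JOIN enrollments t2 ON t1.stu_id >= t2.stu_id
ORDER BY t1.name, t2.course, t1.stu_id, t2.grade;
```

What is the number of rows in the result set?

FULL OUTER JOIN keeps every row from both sides; unmatched rows get NULL for the other side's columns.
Matching on t1.stu_id >= t2.stu_id. A NULL in a compared column never satisfies the condition.
Matched pairs: 29; unmatched t1 rows kept: 0; unmatched t2 rows kept: 1.
Total: 29 matched + 1 padded = 30 rows.

30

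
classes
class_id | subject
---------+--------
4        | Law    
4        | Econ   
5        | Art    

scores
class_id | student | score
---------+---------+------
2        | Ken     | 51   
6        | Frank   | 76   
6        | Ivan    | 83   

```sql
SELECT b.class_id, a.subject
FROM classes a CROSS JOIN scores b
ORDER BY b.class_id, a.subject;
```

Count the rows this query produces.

CROSS JOIN pairs every row of `classes` with every row of `scores`: 3 × 3 = 9 rows.

9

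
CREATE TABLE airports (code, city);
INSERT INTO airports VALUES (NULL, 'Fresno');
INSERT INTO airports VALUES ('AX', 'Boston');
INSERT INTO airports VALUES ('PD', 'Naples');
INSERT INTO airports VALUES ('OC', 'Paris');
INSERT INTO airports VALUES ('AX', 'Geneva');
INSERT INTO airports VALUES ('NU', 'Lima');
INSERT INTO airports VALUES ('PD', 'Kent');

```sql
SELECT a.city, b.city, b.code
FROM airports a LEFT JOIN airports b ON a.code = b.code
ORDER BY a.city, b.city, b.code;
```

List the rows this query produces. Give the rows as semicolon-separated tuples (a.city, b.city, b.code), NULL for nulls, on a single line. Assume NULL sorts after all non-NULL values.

LEFT JOIN keeps every row from `airports a`; unmatched rows get NULL for `airports b`'s columns.
Matching on a.code = b.code. A NULL in a compared column never satisfies the condition.
Matched pairs: 10; unmatched a rows kept: 1.

(Boston, Boston, AX); (Boston, Geneva, AX); (Fresno, NULL, NULL); (Geneva, Boston, AX); (Geneva, Geneva, AX); (Kent, Kent, PD); (Kent, Naples, PD); (Lima, Lima, NU); (Naples, Kent, PD); (Naples, Naples, PD); (Paris, Paris, OC)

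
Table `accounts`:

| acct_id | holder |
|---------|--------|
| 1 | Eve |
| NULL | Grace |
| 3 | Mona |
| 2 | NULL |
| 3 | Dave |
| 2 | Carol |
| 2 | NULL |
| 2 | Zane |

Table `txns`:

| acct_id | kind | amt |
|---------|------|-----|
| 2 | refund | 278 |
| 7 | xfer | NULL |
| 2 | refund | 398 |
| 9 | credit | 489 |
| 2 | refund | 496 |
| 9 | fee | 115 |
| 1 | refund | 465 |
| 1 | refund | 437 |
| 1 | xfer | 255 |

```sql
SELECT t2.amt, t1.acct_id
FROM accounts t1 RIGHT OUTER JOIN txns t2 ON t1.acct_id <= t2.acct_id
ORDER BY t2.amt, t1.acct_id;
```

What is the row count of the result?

RIGHT JOIN keeps every row from `txns`; unmatched rows get NULL for `accounts`'s columns.
Matching on t1.acct_id <= t2.acct_id. A NULL in a compared column never satisfies the condition.
Matched pairs: 39; unmatched t2 rows kept: 0.
Total: 39 rows.

39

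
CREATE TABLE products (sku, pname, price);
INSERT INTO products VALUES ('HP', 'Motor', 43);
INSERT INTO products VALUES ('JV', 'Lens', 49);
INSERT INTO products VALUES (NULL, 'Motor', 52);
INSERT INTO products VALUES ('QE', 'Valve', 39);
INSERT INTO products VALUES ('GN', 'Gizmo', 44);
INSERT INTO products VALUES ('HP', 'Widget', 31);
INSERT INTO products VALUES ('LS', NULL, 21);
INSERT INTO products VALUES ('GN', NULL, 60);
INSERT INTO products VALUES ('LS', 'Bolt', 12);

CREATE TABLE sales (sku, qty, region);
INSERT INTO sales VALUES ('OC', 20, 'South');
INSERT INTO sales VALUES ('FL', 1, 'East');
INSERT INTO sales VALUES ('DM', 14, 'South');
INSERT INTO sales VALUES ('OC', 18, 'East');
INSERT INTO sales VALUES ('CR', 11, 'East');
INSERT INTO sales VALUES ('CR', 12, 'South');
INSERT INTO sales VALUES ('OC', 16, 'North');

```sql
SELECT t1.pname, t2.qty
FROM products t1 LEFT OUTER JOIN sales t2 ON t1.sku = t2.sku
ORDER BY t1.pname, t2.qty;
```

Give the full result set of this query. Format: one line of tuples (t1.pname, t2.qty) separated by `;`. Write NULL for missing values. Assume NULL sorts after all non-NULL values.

LEFT JOIN keeps every row from `products`; unmatched rows get NULL for `sales`'s columns.
Matching on t1.sku = t2.sku. A NULL in a compared column never satisfies the condition.
- t1 row (sku=HP): no match → kept, t2 columns NULL.
- t1 row (sku=JV): no match → kept, t2 columns NULL.
- t1 row (sku=NULL): no match → kept, t2 columns NULL.
- t1 row (sku=QE): no match → kept, t2 columns NULL.
- t1 row (sku=GN): no match → kept, t2 columns NULL.
- t1 row (sku=HP): no match → kept, t2 columns NULL.
- t1 row (sku=LS): no match → kept, t2 columns NULL.
- t1 row (sku=GN): no match → kept, t2 columns NULL.
- t1 row (sku=LS): no match → kept, t2 columns NULL.
After projecting and ordering:
t1.pname | t2.qty
Bolt | NULL
Gizmo | NULL
Lens | NULL
Motor | NULL
Motor | NULL
Valve | NULL
Widget | NULL
NULL | NULL
NULL | NULL

(Bolt, NULL); (Gizmo, NULL); (Lens, NULL); (Motor, NULL); (Motor, NULL); (Valve, NULL); (Widget, NULL); (NULL, NULL); (NULL, NULL)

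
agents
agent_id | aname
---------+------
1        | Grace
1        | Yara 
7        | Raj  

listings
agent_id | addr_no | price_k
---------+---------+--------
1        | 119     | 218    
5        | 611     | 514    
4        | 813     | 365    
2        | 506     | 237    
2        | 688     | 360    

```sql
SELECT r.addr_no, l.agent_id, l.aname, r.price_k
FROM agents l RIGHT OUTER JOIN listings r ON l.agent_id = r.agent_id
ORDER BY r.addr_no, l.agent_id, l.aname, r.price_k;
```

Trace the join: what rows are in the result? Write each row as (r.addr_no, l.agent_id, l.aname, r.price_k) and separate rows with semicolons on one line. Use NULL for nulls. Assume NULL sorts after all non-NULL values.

(119, 1, Grace, 218); (119, 1, Yara, 218); (506, NULL, NULL, 237); (611, NULL, NULL, 514); (688, NULL, NULL, 360); (813, NULL, NULL, 365)

RIGHT JOIN keeps every row from `listings`; unmatched rows get NULL for `agents`'s columns.
Matching on l.agent_id = r.agent_id.
- agent_id=1: 1 matching r row(s), so 1 row(s) emitted.
- agent_id=1: 1 matching r row(s), so 1 row(s) emitted.
- agent_id=7: no matching r row.
- plus 4 unmatched r row(s), each kept with NULL l columns.
After projecting and ordering:
r.addr_no | l.agent_id | l.aname | r.price_k
119 | 1 | Grace | 218
119 | 1 | Yara | 218
506 | NULL | NULL | 237
611 | NULL | NULL | 514
688 | NULL | NULL | 360
813 | NULL | NULL | 365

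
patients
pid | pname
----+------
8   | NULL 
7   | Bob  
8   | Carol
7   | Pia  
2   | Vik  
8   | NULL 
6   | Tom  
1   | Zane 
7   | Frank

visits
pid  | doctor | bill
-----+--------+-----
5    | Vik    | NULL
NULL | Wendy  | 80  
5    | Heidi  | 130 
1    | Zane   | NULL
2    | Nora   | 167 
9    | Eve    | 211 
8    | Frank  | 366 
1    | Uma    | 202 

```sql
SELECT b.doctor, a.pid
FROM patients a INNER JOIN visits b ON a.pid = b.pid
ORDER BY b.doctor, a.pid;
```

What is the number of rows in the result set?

6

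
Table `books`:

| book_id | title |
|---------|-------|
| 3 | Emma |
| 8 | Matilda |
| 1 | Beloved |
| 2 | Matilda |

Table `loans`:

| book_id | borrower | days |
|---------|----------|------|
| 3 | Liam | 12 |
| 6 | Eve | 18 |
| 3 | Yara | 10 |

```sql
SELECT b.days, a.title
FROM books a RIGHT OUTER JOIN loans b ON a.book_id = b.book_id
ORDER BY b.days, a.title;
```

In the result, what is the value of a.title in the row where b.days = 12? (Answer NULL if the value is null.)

RIGHT JOIN keeps every row from `loans`; unmatched rows get NULL for `books`'s columns.
Matching on a.book_id = b.book_id.
Matched pairs: 2; unmatched b rows kept: 1.

Emma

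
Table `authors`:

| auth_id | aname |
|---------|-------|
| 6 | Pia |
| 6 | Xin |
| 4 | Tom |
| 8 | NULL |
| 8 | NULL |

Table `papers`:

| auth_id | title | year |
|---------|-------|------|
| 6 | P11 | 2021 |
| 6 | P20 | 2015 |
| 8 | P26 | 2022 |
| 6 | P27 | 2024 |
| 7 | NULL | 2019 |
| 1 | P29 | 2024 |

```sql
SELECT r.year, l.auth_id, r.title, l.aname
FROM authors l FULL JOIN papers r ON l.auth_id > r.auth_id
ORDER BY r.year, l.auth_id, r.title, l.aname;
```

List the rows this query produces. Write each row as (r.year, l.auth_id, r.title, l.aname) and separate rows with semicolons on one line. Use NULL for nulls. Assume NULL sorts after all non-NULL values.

FULL OUTER JOIN keeps every row from both sides; unmatched rows get NULL for the other side's columns.
Matching on l.auth_id > r.auth_id.
- l row (auth_id=6): matches 1 r row(s) → 1 output row(s).
- l row (auth_id=6): matches 1 r row(s) → 1 output row(s).
- l row (auth_id=4): matches 1 r row(s) → 1 output row(s).
- l row (auth_id=8): matches 5 r row(s) → 5 output row(s).
- l row (auth_id=8): matches 5 r row(s) → 5 output row(s).
- 1 r row(s) had no l match → kept, l columns NULL.

(2015, 8, P20, NULL); (2015, 8, P20, NULL); (2019, 8, NULL, NULL); (2019, 8, NULL, NULL); (2021, 8, P11, NULL); (2021, 8, P11, NULL); (2022, NULL, P26, NULL); (2024, 4, P29, Tom); (2024, 6, P29, Pia); (2024, 6, P29, Xin); (2024, 8, P27, NULL); (2024, 8, P27, NULL); (2024, 8, P29, NULL); (2024, 8, P29, NULL)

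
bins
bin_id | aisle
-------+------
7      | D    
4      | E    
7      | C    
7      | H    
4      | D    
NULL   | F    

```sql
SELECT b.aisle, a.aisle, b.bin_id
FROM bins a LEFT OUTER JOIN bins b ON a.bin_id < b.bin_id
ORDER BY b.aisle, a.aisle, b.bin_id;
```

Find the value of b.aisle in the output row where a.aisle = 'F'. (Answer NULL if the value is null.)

LEFT JOIN keeps every row from `bins a`; unmatched rows get NULL for `bins b`'s columns.
Matching on a.bin_id < b.bin_id. A NULL in a compared column never satisfies the condition.
- a row (bin_id=7): no match → kept, b columns NULL.
- a row (bin_id=4): matches 3 b row(s) → 3 output row(s).
- a row (bin_id=7): no match → kept, b columns NULL.
- a row (bin_id=7): no match → kept, b columns NULL.
- a row (bin_id=4): matches 3 b row(s) → 3 output row(s).
- a row (bin_id=NULL): no match → kept, b columns NULL.

NULL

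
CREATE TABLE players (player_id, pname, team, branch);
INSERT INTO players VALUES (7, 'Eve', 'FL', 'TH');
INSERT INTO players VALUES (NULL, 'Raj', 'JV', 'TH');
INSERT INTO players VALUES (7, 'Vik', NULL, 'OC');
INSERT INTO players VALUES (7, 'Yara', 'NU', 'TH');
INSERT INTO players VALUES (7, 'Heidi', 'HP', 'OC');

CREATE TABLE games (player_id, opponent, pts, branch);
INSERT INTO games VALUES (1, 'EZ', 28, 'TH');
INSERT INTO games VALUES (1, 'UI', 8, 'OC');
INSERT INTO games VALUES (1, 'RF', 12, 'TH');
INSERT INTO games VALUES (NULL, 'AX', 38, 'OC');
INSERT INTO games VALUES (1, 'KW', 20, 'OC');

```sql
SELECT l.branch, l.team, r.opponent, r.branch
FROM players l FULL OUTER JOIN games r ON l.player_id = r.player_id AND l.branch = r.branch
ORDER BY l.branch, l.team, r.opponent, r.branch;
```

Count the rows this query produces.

10

FULL OUTER JOIN keeps every row from both sides; unmatched rows get NULL for the other side's columns.
Matching on l.player_id = r.player_id AND l.branch = r.branch. A NULL in a compared column never satisfies the condition.
Matched pairs: 0; unmatched l rows kept: 5; unmatched r rows kept: 5.
Total: 0 matched + 10 padded = 10 rows.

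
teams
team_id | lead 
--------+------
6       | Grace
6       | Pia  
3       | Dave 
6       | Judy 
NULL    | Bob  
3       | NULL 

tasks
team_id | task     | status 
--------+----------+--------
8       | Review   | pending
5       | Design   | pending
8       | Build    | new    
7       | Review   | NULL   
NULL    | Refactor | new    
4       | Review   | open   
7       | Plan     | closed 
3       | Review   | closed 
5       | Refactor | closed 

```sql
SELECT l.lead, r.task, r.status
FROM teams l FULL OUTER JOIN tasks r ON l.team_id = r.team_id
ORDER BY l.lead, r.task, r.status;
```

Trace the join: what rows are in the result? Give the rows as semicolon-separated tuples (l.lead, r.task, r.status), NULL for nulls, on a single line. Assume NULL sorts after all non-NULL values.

(Bob, NULL, NULL); (Dave, Review, closed); (Grace, NULL, NULL); (Judy, NULL, NULL); (Pia, NULL, NULL); (NULL, Build, new); (NULL, Design, pending); (NULL, Plan, closed); (NULL, Refactor, closed); (NULL, Refactor, new); (NULL, Review, closed); (NULL, Review, open); (NULL, Review, pending); (NULL, Review, NULL)

FULL OUTER JOIN keeps every row from both sides; unmatched rows get NULL for the other side's columns.
Matching on l.team_id = r.team_id. A NULL in a compared column never satisfies the condition.
- l (team_id=6) has no partner → padded with NULL.
- l (team_id=6) has no partner → padded with NULL.
- l (team_id=3) pairs with 1 row(s) of r.
- l (team_id=6) has no partner → padded with NULL.
- l (team_id=NULL) has no partner → padded with NULL.
- l (team_id=3) pairs with 1 row(s) of r.
- 8 r row(s) had no l match → kept, l columns NULL.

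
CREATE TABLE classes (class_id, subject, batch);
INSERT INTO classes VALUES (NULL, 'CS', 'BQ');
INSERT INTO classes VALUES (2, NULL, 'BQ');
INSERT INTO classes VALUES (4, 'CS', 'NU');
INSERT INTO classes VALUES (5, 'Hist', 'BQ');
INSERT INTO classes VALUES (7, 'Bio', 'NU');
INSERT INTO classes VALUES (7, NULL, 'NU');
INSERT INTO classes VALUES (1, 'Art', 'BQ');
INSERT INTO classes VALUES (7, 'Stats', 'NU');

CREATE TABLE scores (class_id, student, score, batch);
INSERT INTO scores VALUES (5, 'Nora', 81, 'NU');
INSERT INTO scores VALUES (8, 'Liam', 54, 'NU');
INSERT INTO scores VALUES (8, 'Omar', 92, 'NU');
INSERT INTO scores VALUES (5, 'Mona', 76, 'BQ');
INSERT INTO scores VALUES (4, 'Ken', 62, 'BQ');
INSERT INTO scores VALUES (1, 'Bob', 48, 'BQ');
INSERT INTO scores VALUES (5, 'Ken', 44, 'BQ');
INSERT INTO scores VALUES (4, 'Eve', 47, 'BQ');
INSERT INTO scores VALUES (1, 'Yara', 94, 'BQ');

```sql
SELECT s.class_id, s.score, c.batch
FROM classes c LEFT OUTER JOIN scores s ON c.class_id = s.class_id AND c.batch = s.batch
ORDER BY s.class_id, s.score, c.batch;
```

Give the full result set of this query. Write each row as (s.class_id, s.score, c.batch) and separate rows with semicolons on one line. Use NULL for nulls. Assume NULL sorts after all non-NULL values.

LEFT JOIN keeps every row from `classes`; unmatched rows get NULL for `scores`'s columns.
Matching on c.class_id = s.class_id AND c.batch = s.batch. A NULL in a compared column never satisfies the condition.
- c[0] class_id=NULL, batch=BQ → no match; kept with NULLs on the s side.
- c[1] class_id=2, batch=BQ → no match; kept with NULLs on the s side.
- c[2] class_id=4, batch=NU → no match; kept with NULLs on the s side.
- c[3] class_id=5, batch=BQ → 2 match(es) in s → 2 row(s).
- c[4] class_id=7, batch=NU → no match; kept with NULLs on the s side.
- c[5] class_id=7, batch=NU → no match; kept with NULLs on the s side.
- c[6] class_id=1, batch=BQ → 2 match(es) in s → 2 row(s).
- c[7] class_id=7, batch=NU → no match; kept with NULLs on the s side.
After projecting and ordering:
s.class_id | s.score | c.batch
1 | 48 | BQ
1 | 94 | BQ
5 | 44 | BQ
5 | 76 | BQ
NULL | NULL | BQ
NULL | NULL | BQ
NULL | NULL | NU
NULL | NULL | NU
NULL | NULL | NU
NULL | NULL | NU

(1, 48, BQ); (1, 94, BQ); (5, 44, BQ); (5, 76, BQ); (NULL, NULL, BQ); (NULL, NULL, BQ); (NULL, NULL, NU); (NULL, NULL, NU); (NULL, NULL, NU); (NULL, NULL, NU)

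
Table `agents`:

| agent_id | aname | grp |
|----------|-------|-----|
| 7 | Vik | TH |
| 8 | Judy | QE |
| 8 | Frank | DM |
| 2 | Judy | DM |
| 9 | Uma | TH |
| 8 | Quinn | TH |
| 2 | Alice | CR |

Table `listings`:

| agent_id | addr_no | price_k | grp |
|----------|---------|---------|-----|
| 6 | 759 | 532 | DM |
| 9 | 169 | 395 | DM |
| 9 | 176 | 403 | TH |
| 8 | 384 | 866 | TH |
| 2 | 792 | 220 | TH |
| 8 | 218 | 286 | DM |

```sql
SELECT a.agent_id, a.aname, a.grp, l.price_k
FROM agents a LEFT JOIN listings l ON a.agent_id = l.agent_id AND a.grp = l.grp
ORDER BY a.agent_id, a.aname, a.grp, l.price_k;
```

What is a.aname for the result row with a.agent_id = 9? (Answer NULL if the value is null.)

LEFT JOIN keeps every row from `agents`; unmatched rows get NULL for `listings`'s columns.
Matching on a.agent_id = l.agent_id AND a.grp = l.grp.
- agent_id=7, grp=TH: no l row matches, row kept with l columns NULL.
- agent_id=8, grp=QE: no l row matches, row kept with l columns NULL.
- agent_id=8, grp=DM: 1 matching l row(s), so 1 row(s) emitted.
- agent_id=2, grp=DM: no l row matches, row kept with l columns NULL.
- agent_id=9, grp=TH: 1 matching l row(s), so 1 row(s) emitted.
- agent_id=8, grp=TH: 1 matching l row(s), so 1 row(s) emitted.
- agent_id=2, grp=CR: no l row matches, row kept with l columns NULL.

Uma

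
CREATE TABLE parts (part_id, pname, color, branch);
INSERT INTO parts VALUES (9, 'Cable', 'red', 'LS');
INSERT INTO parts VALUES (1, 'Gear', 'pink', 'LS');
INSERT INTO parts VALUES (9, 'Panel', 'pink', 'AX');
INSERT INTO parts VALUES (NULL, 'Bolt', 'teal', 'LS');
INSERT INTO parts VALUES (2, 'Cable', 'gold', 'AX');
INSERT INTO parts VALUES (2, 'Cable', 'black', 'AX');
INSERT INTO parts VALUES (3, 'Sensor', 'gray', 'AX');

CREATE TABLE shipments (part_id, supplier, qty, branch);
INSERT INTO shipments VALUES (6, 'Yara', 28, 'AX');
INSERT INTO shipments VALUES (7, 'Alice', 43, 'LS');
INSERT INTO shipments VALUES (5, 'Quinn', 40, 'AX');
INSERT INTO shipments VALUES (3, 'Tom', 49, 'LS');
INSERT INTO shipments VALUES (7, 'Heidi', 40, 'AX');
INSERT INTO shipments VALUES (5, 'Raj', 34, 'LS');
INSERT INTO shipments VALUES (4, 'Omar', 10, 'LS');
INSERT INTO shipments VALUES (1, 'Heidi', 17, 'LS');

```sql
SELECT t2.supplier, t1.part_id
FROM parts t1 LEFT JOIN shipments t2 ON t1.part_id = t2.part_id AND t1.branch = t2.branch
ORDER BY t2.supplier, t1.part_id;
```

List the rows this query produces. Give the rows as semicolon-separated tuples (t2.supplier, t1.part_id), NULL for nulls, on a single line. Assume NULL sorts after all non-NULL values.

LEFT JOIN keeps every row from `parts`; unmatched rows get NULL for `shipments`'s columns.
Matching on t1.part_id = t2.part_id AND t1.branch = t2.branch. A NULL in a compared column never satisfies the condition.
- t1[0] part_id=9, branch=LS → no match; kept with NULLs on the t2 side.
- t1[1] part_id=1, branch=LS → 1 match(es) in t2 → 1 row(s).
- t1[2] part_id=9, branch=AX → no match; kept with NULLs on the t2 side.
- t1[3] part_id=NULL, branch=LS → no match; kept with NULLs on the t2 side.
- t1[4] part_id=2, branch=AX → no match; kept with NULLs on the t2 side.
- t1[5] part_id=2, branch=AX → no match; kept with NULLs on the t2 side.
- t1[6] part_id=3, branch=AX → no match; kept with NULLs on the t2 side.
After projecting and ordering:
t2.supplier | t1.part_id
Heidi | 1
NULL | 2
NULL | 2
NULL | 3
NULL | 9
NULL | 9
NULL | NULL

(Heidi, 1); (NULL, 2); (NULL, 2); (NULL, 3); (NULL, 9); (NULL, 9); (NULL, NULL)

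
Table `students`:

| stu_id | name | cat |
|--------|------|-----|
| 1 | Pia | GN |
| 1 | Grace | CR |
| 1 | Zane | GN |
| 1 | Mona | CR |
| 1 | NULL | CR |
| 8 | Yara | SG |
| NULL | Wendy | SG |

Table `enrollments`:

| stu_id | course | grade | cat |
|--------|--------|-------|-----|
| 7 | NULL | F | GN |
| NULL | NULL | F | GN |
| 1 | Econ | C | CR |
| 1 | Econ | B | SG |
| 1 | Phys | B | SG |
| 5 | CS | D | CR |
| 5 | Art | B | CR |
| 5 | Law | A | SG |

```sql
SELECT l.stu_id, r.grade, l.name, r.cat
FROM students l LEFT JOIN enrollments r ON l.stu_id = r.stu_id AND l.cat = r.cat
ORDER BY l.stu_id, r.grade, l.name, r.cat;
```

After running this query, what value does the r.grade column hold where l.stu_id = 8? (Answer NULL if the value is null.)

NULL

LEFT JOIN keeps every row from `students`; unmatched rows get NULL for `enrollments`'s columns.
Matching on l.stu_id = r.stu_id AND l.cat = r.cat. A NULL in a compared column never satisfies the condition.
- l row (stu_id=1, cat=GN): no match → kept, r columns NULL.
- l row (stu_id=1, cat=CR): matches 1 r row(s) → 1 output row(s).
- l row (stu_id=1, cat=GN): no match → kept, r columns NULL.
- l row (stu_id=1, cat=CR): matches 1 r row(s) → 1 output row(s).
- l row (stu_id=1, cat=CR): matches 1 r row(s) → 1 output row(s).
- l row (stu_id=8, cat=SG): no match → kept, r columns NULL.
- l row (stu_id=NULL, cat=SG): no match → kept, r columns NULL.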